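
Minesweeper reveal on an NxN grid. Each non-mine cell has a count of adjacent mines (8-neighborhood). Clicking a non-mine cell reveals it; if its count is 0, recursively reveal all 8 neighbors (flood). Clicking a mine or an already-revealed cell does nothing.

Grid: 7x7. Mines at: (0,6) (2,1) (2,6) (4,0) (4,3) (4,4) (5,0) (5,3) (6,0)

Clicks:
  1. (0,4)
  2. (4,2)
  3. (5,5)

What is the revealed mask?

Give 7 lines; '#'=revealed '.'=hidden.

Click 1 (0,4) count=0: revealed 20 new [(0,0) (0,1) (0,2) (0,3) (0,4) (0,5) (1,0) (1,1) (1,2) (1,3) (1,4) (1,5) (2,2) (2,3) (2,4) (2,5) (3,2) (3,3) (3,4) (3,5)] -> total=20
Click 2 (4,2) count=2: revealed 1 new [(4,2)] -> total=21
Click 3 (5,5) count=1: revealed 1 new [(5,5)] -> total=22

Answer: ######.
######.
..####.
..####.
..#....
.....#.
.......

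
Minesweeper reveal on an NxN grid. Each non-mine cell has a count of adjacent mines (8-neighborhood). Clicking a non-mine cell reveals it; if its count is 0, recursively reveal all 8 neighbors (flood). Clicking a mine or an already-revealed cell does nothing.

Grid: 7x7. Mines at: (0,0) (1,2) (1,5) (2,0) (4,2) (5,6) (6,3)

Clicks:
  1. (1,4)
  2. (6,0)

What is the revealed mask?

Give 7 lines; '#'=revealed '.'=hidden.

Answer: .......
....#..
.......
##.....
##.....
###....
###....

Derivation:
Click 1 (1,4) count=1: revealed 1 new [(1,4)] -> total=1
Click 2 (6,0) count=0: revealed 10 new [(3,0) (3,1) (4,0) (4,1) (5,0) (5,1) (5,2) (6,0) (6,1) (6,2)] -> total=11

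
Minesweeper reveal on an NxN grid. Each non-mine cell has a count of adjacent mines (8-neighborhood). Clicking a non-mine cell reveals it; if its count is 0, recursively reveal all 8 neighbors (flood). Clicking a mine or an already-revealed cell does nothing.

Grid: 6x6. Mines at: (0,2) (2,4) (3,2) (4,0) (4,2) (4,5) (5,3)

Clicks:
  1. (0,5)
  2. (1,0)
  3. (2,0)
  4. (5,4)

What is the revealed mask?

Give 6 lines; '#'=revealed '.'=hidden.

Answer: ##.###
##.###
##....
##....
......
....#.

Derivation:
Click 1 (0,5) count=0: revealed 6 new [(0,3) (0,4) (0,5) (1,3) (1,4) (1,5)] -> total=6
Click 2 (1,0) count=0: revealed 8 new [(0,0) (0,1) (1,0) (1,1) (2,0) (2,1) (3,0) (3,1)] -> total=14
Click 3 (2,0) count=0: revealed 0 new [(none)] -> total=14
Click 4 (5,4) count=2: revealed 1 new [(5,4)] -> total=15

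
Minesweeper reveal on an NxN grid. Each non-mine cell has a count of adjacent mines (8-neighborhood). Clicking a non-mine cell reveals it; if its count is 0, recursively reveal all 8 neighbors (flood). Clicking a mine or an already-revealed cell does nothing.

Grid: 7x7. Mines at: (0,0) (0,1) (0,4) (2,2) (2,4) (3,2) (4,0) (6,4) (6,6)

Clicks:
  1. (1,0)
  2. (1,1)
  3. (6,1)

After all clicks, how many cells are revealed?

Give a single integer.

Answer: 13

Derivation:
Click 1 (1,0) count=2: revealed 1 new [(1,0)] -> total=1
Click 2 (1,1) count=3: revealed 1 new [(1,1)] -> total=2
Click 3 (6,1) count=0: revealed 11 new [(4,1) (4,2) (4,3) (5,0) (5,1) (5,2) (5,3) (6,0) (6,1) (6,2) (6,3)] -> total=13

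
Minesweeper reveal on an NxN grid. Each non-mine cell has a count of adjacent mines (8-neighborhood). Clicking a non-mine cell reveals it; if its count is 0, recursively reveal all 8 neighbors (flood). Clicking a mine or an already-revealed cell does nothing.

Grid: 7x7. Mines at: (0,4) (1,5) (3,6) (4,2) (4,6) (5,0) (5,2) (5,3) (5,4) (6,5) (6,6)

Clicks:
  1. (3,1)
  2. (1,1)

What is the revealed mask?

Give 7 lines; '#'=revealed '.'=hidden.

Click 1 (3,1) count=1: revealed 1 new [(3,1)] -> total=1
Click 2 (1,1) count=0: revealed 25 new [(0,0) (0,1) (0,2) (0,3) (1,0) (1,1) (1,2) (1,3) (1,4) (2,0) (2,1) (2,2) (2,3) (2,4) (2,5) (3,0) (3,2) (3,3) (3,4) (3,5) (4,0) (4,1) (4,3) (4,4) (4,5)] -> total=26

Answer: ####...
#####..
######.
######.
##.###.
.......
.......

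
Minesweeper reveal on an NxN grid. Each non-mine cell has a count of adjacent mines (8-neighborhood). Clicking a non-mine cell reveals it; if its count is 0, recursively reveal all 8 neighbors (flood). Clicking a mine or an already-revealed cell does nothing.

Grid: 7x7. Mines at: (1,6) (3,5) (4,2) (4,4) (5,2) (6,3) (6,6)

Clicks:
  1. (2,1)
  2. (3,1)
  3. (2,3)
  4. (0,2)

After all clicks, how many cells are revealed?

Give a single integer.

Click 1 (2,1) count=0: revealed 29 new [(0,0) (0,1) (0,2) (0,3) (0,4) (0,5) (1,0) (1,1) (1,2) (1,3) (1,4) (1,5) (2,0) (2,1) (2,2) (2,3) (2,4) (2,5) (3,0) (3,1) (3,2) (3,3) (3,4) (4,0) (4,1) (5,0) (5,1) (6,0) (6,1)] -> total=29
Click 2 (3,1) count=1: revealed 0 new [(none)] -> total=29
Click 3 (2,3) count=0: revealed 0 new [(none)] -> total=29
Click 4 (0,2) count=0: revealed 0 new [(none)] -> total=29

Answer: 29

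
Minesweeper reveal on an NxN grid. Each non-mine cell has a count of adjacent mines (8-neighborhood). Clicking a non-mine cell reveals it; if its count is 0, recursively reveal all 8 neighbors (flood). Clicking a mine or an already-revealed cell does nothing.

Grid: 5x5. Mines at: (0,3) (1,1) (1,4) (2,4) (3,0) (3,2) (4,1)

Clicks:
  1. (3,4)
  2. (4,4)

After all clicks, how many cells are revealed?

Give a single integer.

Answer: 4

Derivation:
Click 1 (3,4) count=1: revealed 1 new [(3,4)] -> total=1
Click 2 (4,4) count=0: revealed 3 new [(3,3) (4,3) (4,4)] -> total=4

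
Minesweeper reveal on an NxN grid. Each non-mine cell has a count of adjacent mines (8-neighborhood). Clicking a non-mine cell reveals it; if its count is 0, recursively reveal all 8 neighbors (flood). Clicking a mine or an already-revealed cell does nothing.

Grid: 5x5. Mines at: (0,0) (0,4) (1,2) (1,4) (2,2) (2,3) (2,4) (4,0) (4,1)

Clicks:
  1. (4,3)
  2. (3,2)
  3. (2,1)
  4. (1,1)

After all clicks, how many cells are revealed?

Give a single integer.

Click 1 (4,3) count=0: revealed 6 new [(3,2) (3,3) (3,4) (4,2) (4,3) (4,4)] -> total=6
Click 2 (3,2) count=3: revealed 0 new [(none)] -> total=6
Click 3 (2,1) count=2: revealed 1 new [(2,1)] -> total=7
Click 4 (1,1) count=3: revealed 1 new [(1,1)] -> total=8

Answer: 8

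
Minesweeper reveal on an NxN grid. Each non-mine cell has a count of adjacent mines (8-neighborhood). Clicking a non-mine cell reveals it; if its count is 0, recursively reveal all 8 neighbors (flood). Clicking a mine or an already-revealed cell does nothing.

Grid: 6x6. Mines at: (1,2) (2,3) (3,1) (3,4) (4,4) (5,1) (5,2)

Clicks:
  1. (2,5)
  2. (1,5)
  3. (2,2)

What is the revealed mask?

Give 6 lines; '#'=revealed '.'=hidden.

Click 1 (2,5) count=1: revealed 1 new [(2,5)] -> total=1
Click 2 (1,5) count=0: revealed 7 new [(0,3) (0,4) (0,5) (1,3) (1,4) (1,5) (2,4)] -> total=8
Click 3 (2,2) count=3: revealed 1 new [(2,2)] -> total=9

Answer: ...###
...###
..#.##
......
......
......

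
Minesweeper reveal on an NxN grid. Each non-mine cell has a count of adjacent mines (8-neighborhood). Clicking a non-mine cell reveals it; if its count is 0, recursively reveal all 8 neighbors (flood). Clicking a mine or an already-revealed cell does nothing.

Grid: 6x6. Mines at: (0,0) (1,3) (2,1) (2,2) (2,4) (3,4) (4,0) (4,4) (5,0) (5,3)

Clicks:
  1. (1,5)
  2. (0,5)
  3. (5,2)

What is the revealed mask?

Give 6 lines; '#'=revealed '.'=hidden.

Click 1 (1,5) count=1: revealed 1 new [(1,5)] -> total=1
Click 2 (0,5) count=0: revealed 3 new [(0,4) (0,5) (1,4)] -> total=4
Click 3 (5,2) count=1: revealed 1 new [(5,2)] -> total=5

Answer: ....##
....##
......
......
......
..#...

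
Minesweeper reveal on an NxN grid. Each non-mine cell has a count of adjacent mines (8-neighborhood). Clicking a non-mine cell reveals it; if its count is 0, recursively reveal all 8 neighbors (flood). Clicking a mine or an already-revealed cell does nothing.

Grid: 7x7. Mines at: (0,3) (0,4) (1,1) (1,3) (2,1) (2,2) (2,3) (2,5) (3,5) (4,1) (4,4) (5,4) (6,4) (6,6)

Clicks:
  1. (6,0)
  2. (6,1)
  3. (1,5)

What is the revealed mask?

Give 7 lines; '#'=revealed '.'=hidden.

Answer: .......
.....#.
.......
.......
.......
####...
####...

Derivation:
Click 1 (6,0) count=0: revealed 8 new [(5,0) (5,1) (5,2) (5,3) (6,0) (6,1) (6,2) (6,3)] -> total=8
Click 2 (6,1) count=0: revealed 0 new [(none)] -> total=8
Click 3 (1,5) count=2: revealed 1 new [(1,5)] -> total=9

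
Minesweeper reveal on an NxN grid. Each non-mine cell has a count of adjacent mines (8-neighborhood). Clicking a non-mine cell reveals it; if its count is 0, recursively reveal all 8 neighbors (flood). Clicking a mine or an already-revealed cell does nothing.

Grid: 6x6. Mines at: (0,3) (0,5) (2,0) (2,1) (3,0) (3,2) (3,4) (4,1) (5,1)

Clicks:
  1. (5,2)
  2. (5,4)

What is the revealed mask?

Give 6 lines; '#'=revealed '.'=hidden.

Answer: ......
......
......
......
..####
..####

Derivation:
Click 1 (5,2) count=2: revealed 1 new [(5,2)] -> total=1
Click 2 (5,4) count=0: revealed 7 new [(4,2) (4,3) (4,4) (4,5) (5,3) (5,4) (5,5)] -> total=8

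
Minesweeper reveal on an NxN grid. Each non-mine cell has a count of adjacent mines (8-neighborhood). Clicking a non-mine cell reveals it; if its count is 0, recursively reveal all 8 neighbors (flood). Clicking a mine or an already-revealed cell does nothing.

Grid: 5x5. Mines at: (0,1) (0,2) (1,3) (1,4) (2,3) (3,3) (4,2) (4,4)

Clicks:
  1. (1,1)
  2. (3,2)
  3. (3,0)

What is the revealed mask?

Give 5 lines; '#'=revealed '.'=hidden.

Click 1 (1,1) count=2: revealed 1 new [(1,1)] -> total=1
Click 2 (3,2) count=3: revealed 1 new [(3,2)] -> total=2
Click 3 (3,0) count=0: revealed 9 new [(1,0) (1,2) (2,0) (2,1) (2,2) (3,0) (3,1) (4,0) (4,1)] -> total=11

Answer: .....
###..
###..
###..
##...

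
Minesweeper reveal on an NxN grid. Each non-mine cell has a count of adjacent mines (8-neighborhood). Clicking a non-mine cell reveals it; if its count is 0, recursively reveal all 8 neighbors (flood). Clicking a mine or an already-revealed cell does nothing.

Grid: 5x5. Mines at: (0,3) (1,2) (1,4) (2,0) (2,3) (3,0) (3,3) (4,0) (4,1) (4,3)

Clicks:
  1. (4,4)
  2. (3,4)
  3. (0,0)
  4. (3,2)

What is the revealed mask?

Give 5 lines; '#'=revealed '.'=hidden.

Answer: ##...
##...
.....
..#.#
....#

Derivation:
Click 1 (4,4) count=2: revealed 1 new [(4,4)] -> total=1
Click 2 (3,4) count=3: revealed 1 new [(3,4)] -> total=2
Click 3 (0,0) count=0: revealed 4 new [(0,0) (0,1) (1,0) (1,1)] -> total=6
Click 4 (3,2) count=4: revealed 1 new [(3,2)] -> total=7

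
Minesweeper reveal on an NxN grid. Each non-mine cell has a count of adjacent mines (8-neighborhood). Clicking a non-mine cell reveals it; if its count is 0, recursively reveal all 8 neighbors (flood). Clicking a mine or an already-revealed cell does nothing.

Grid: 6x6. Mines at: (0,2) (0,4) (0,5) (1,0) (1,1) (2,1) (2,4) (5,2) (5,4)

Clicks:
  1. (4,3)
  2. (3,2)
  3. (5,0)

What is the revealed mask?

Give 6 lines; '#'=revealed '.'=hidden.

Answer: ......
......
......
###...
##.#..
##....

Derivation:
Click 1 (4,3) count=2: revealed 1 new [(4,3)] -> total=1
Click 2 (3,2) count=1: revealed 1 new [(3,2)] -> total=2
Click 3 (5,0) count=0: revealed 6 new [(3,0) (3,1) (4,0) (4,1) (5,0) (5,1)] -> total=8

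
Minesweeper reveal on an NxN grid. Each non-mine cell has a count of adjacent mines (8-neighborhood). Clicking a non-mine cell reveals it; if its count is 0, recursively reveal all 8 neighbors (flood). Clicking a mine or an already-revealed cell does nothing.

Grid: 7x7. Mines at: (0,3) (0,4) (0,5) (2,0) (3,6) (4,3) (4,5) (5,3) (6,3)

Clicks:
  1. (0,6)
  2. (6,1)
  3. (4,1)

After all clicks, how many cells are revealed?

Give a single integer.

Click 1 (0,6) count=1: revealed 1 new [(0,6)] -> total=1
Click 2 (6,1) count=0: revealed 12 new [(3,0) (3,1) (3,2) (4,0) (4,1) (4,2) (5,0) (5,1) (5,2) (6,0) (6,1) (6,2)] -> total=13
Click 3 (4,1) count=0: revealed 0 new [(none)] -> total=13

Answer: 13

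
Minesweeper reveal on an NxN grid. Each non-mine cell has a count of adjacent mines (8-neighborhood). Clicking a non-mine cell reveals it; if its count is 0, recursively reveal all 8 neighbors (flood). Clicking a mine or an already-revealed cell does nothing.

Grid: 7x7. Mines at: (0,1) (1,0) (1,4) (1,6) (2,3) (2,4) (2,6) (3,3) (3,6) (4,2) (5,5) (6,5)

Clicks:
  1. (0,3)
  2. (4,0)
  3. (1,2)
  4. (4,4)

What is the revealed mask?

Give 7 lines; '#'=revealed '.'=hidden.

Click 1 (0,3) count=1: revealed 1 new [(0,3)] -> total=1
Click 2 (4,0) count=0: revealed 16 new [(2,0) (2,1) (3,0) (3,1) (4,0) (4,1) (5,0) (5,1) (5,2) (5,3) (5,4) (6,0) (6,1) (6,2) (6,3) (6,4)] -> total=17
Click 3 (1,2) count=2: revealed 1 new [(1,2)] -> total=18
Click 4 (4,4) count=2: revealed 1 new [(4,4)] -> total=19

Answer: ...#...
..#....
##.....
##.....
##..#..
#####..
#####..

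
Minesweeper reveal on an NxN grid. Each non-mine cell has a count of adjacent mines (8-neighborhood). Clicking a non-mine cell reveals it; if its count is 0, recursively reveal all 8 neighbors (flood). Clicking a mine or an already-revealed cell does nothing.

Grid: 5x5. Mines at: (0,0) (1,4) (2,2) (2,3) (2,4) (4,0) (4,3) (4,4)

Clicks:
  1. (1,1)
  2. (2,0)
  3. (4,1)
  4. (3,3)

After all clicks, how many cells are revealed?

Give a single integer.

Click 1 (1,1) count=2: revealed 1 new [(1,1)] -> total=1
Click 2 (2,0) count=0: revealed 5 new [(1,0) (2,0) (2,1) (3,0) (3,1)] -> total=6
Click 3 (4,1) count=1: revealed 1 new [(4,1)] -> total=7
Click 4 (3,3) count=5: revealed 1 new [(3,3)] -> total=8

Answer: 8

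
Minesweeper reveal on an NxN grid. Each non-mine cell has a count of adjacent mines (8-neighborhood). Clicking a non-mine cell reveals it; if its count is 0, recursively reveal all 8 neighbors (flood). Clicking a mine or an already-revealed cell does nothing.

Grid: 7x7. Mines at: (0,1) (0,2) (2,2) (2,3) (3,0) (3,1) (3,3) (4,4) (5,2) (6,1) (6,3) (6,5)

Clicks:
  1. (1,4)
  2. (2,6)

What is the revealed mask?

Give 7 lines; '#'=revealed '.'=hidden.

Answer: ...####
...####
....###
....###
.....##
.....##
.......

Derivation:
Click 1 (1,4) count=1: revealed 1 new [(1,4)] -> total=1
Click 2 (2,6) count=0: revealed 17 new [(0,3) (0,4) (0,5) (0,6) (1,3) (1,5) (1,6) (2,4) (2,5) (2,6) (3,4) (3,5) (3,6) (4,5) (4,6) (5,5) (5,6)] -> total=18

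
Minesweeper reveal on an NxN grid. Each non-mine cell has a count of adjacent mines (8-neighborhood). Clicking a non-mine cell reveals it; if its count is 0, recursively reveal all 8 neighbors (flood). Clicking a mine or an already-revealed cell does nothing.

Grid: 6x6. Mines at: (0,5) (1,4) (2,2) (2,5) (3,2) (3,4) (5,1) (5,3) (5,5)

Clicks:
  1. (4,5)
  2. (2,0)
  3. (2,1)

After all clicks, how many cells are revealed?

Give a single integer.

Answer: 15

Derivation:
Click 1 (4,5) count=2: revealed 1 new [(4,5)] -> total=1
Click 2 (2,0) count=0: revealed 14 new [(0,0) (0,1) (0,2) (0,3) (1,0) (1,1) (1,2) (1,3) (2,0) (2,1) (3,0) (3,1) (4,0) (4,1)] -> total=15
Click 3 (2,1) count=2: revealed 0 new [(none)] -> total=15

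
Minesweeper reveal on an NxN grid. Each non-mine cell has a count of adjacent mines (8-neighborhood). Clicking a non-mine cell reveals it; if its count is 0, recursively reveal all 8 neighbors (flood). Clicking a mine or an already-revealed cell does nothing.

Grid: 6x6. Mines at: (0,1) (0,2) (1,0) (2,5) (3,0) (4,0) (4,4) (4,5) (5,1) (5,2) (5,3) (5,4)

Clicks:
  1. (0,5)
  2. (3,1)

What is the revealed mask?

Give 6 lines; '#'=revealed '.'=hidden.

Click 1 (0,5) count=0: revealed 6 new [(0,3) (0,4) (0,5) (1,3) (1,4) (1,5)] -> total=6
Click 2 (3,1) count=2: revealed 1 new [(3,1)] -> total=7

Answer: ...###
...###
......
.#....
......
......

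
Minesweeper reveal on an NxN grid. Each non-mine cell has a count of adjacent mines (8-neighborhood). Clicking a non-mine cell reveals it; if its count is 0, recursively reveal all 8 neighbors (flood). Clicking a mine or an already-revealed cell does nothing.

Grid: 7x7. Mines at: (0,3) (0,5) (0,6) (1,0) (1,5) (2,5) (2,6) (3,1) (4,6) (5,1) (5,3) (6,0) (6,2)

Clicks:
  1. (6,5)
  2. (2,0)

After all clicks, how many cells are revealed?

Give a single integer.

Answer: 7

Derivation:
Click 1 (6,5) count=0: revealed 6 new [(5,4) (5,5) (5,6) (6,4) (6,5) (6,6)] -> total=6
Click 2 (2,0) count=2: revealed 1 new [(2,0)] -> total=7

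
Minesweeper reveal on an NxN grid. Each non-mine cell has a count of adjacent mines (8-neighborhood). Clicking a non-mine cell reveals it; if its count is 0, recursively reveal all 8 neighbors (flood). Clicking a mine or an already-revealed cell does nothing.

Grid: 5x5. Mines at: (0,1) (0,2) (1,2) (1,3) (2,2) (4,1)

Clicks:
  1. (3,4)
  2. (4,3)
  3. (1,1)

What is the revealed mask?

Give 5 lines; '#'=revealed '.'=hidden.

Answer: .....
.#...
...##
..###
..###

Derivation:
Click 1 (3,4) count=0: revealed 8 new [(2,3) (2,4) (3,2) (3,3) (3,4) (4,2) (4,3) (4,4)] -> total=8
Click 2 (4,3) count=0: revealed 0 new [(none)] -> total=8
Click 3 (1,1) count=4: revealed 1 new [(1,1)] -> total=9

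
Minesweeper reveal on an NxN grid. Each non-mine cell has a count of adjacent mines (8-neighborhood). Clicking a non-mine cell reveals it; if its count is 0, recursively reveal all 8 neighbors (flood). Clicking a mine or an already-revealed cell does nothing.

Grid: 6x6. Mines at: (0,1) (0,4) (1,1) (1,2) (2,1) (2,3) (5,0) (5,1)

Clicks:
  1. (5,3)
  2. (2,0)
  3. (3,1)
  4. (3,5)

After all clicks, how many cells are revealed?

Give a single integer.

Click 1 (5,3) count=0: revealed 16 new [(1,4) (1,5) (2,4) (2,5) (3,2) (3,3) (3,4) (3,5) (4,2) (4,3) (4,4) (4,5) (5,2) (5,3) (5,4) (5,5)] -> total=16
Click 2 (2,0) count=2: revealed 1 new [(2,0)] -> total=17
Click 3 (3,1) count=1: revealed 1 new [(3,1)] -> total=18
Click 4 (3,5) count=0: revealed 0 new [(none)] -> total=18

Answer: 18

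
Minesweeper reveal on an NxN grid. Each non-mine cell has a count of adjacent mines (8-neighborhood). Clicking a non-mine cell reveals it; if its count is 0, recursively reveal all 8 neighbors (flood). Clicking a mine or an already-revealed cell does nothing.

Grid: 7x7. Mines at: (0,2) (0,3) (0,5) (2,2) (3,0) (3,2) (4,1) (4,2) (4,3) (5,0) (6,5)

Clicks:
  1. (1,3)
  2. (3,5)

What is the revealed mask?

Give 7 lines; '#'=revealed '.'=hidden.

Answer: .......
...####
...####
...####
....###
....###
.......

Derivation:
Click 1 (1,3) count=3: revealed 1 new [(1,3)] -> total=1
Click 2 (3,5) count=0: revealed 17 new [(1,4) (1,5) (1,6) (2,3) (2,4) (2,5) (2,6) (3,3) (3,4) (3,5) (3,6) (4,4) (4,5) (4,6) (5,4) (5,5) (5,6)] -> total=18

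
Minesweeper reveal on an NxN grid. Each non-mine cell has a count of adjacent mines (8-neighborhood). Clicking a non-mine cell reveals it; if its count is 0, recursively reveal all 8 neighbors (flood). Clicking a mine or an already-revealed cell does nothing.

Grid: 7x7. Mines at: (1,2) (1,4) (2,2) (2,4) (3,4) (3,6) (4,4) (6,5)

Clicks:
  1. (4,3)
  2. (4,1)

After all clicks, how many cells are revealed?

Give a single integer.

Click 1 (4,3) count=2: revealed 1 new [(4,3)] -> total=1
Click 2 (4,1) count=0: revealed 23 new [(0,0) (0,1) (1,0) (1,1) (2,0) (2,1) (3,0) (3,1) (3,2) (3,3) (4,0) (4,1) (4,2) (5,0) (5,1) (5,2) (5,3) (5,4) (6,0) (6,1) (6,2) (6,3) (6,4)] -> total=24

Answer: 24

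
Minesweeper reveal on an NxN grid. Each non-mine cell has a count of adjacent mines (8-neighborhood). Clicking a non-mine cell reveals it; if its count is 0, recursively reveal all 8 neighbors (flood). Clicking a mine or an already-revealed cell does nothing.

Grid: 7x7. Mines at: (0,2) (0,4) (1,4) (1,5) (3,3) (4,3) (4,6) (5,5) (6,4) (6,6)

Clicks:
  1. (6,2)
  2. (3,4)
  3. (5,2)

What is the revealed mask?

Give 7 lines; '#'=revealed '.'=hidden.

Click 1 (6,2) count=0: revealed 22 new [(0,0) (0,1) (1,0) (1,1) (1,2) (2,0) (2,1) (2,2) (3,0) (3,1) (3,2) (4,0) (4,1) (4,2) (5,0) (5,1) (5,2) (5,3) (6,0) (6,1) (6,2) (6,3)] -> total=22
Click 2 (3,4) count=2: revealed 1 new [(3,4)] -> total=23
Click 3 (5,2) count=1: revealed 0 new [(none)] -> total=23

Answer: ##.....
###....
###....
###.#..
###....
####...
####...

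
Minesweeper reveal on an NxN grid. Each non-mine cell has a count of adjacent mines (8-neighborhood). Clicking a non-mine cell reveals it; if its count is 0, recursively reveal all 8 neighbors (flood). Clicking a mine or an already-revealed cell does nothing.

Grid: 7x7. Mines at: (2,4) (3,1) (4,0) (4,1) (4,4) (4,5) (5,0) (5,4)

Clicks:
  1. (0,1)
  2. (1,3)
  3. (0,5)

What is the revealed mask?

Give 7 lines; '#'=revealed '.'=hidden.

Click 1 (0,1) count=0: revealed 22 new [(0,0) (0,1) (0,2) (0,3) (0,4) (0,5) (0,6) (1,0) (1,1) (1,2) (1,3) (1,4) (1,5) (1,6) (2,0) (2,1) (2,2) (2,3) (2,5) (2,6) (3,5) (3,6)] -> total=22
Click 2 (1,3) count=1: revealed 0 new [(none)] -> total=22
Click 3 (0,5) count=0: revealed 0 new [(none)] -> total=22

Answer: #######
#######
####.##
.....##
.......
.......
.......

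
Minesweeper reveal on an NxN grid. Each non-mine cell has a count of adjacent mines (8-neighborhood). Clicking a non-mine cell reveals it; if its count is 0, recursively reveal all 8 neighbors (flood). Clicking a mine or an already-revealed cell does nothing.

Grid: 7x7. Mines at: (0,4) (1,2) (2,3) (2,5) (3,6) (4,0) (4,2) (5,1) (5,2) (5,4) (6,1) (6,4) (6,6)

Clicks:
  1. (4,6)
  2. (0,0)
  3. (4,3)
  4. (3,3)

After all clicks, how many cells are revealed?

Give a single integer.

Answer: 11

Derivation:
Click 1 (4,6) count=1: revealed 1 new [(4,6)] -> total=1
Click 2 (0,0) count=0: revealed 8 new [(0,0) (0,1) (1,0) (1,1) (2,0) (2,1) (3,0) (3,1)] -> total=9
Click 3 (4,3) count=3: revealed 1 new [(4,3)] -> total=10
Click 4 (3,3) count=2: revealed 1 new [(3,3)] -> total=11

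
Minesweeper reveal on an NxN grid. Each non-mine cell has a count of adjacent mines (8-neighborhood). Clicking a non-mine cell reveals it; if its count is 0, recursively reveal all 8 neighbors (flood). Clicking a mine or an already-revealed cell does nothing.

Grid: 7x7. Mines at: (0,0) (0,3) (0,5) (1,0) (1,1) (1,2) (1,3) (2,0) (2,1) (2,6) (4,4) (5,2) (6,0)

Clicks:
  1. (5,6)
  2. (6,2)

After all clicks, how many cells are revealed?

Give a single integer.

Answer: 13

Derivation:
Click 1 (5,6) count=0: revealed 12 new [(3,5) (3,6) (4,5) (4,6) (5,3) (5,4) (5,5) (5,6) (6,3) (6,4) (6,5) (6,6)] -> total=12
Click 2 (6,2) count=1: revealed 1 new [(6,2)] -> total=13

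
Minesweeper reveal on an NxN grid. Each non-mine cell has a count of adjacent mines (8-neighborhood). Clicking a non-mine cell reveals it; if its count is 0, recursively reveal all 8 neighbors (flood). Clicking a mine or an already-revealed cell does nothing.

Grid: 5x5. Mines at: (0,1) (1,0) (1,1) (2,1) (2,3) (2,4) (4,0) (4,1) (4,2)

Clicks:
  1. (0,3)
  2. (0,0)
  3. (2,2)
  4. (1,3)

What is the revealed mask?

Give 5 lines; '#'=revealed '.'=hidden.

Click 1 (0,3) count=0: revealed 6 new [(0,2) (0,3) (0,4) (1,2) (1,3) (1,4)] -> total=6
Click 2 (0,0) count=3: revealed 1 new [(0,0)] -> total=7
Click 3 (2,2) count=3: revealed 1 new [(2,2)] -> total=8
Click 4 (1,3) count=2: revealed 0 new [(none)] -> total=8

Answer: #.###
..###
..#..
.....
.....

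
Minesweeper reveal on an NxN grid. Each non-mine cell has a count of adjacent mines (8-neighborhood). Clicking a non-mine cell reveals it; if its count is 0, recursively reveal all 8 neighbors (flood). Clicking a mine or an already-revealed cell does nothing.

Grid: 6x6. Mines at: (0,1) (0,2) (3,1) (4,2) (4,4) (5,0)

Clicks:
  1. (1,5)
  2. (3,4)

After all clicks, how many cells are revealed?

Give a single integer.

Click 1 (1,5) count=0: revealed 15 new [(0,3) (0,4) (0,5) (1,2) (1,3) (1,4) (1,5) (2,2) (2,3) (2,4) (2,5) (3,2) (3,3) (3,4) (3,5)] -> total=15
Click 2 (3,4) count=1: revealed 0 new [(none)] -> total=15

Answer: 15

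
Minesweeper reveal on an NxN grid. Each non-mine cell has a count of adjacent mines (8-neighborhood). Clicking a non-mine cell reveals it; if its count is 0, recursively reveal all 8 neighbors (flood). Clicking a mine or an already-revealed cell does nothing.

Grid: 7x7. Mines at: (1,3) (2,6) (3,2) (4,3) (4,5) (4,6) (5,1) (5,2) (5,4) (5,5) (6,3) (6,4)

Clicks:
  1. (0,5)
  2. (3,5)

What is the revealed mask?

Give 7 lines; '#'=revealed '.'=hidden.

Click 1 (0,5) count=0: revealed 6 new [(0,4) (0,5) (0,6) (1,4) (1,5) (1,6)] -> total=6
Click 2 (3,5) count=3: revealed 1 new [(3,5)] -> total=7

Answer: ....###
....###
.......
.....#.
.......
.......
.......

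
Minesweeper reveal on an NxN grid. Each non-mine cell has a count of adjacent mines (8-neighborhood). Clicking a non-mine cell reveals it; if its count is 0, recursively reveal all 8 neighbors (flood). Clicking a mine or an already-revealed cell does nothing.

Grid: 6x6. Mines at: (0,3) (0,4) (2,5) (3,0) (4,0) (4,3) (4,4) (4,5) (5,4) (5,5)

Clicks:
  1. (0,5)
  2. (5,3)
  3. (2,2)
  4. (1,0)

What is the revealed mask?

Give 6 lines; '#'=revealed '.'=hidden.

Answer: ###..#
#####.
#####.
.####.
......
...#..

Derivation:
Click 1 (0,5) count=1: revealed 1 new [(0,5)] -> total=1
Click 2 (5,3) count=3: revealed 1 new [(5,3)] -> total=2
Click 3 (2,2) count=0: revealed 17 new [(0,0) (0,1) (0,2) (1,0) (1,1) (1,2) (1,3) (1,4) (2,0) (2,1) (2,2) (2,3) (2,4) (3,1) (3,2) (3,3) (3,4)] -> total=19
Click 4 (1,0) count=0: revealed 0 new [(none)] -> total=19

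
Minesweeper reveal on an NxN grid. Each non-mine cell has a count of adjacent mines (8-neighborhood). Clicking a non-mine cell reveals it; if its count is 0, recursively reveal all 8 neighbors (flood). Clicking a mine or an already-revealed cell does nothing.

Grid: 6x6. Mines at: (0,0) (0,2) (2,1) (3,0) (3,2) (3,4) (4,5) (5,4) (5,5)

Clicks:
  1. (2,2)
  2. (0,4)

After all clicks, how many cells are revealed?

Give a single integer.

Answer: 10

Derivation:
Click 1 (2,2) count=2: revealed 1 new [(2,2)] -> total=1
Click 2 (0,4) count=0: revealed 9 new [(0,3) (0,4) (0,5) (1,3) (1,4) (1,5) (2,3) (2,4) (2,5)] -> total=10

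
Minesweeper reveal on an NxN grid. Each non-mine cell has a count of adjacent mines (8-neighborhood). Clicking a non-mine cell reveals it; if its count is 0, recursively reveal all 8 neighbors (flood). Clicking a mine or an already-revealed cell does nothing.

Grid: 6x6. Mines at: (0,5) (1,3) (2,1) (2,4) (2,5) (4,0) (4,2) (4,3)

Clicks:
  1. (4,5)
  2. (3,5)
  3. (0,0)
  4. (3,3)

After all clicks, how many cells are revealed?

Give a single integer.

Click 1 (4,5) count=0: revealed 6 new [(3,4) (3,5) (4,4) (4,5) (5,4) (5,5)] -> total=6
Click 2 (3,5) count=2: revealed 0 new [(none)] -> total=6
Click 3 (0,0) count=0: revealed 6 new [(0,0) (0,1) (0,2) (1,0) (1,1) (1,2)] -> total=12
Click 4 (3,3) count=3: revealed 1 new [(3,3)] -> total=13

Answer: 13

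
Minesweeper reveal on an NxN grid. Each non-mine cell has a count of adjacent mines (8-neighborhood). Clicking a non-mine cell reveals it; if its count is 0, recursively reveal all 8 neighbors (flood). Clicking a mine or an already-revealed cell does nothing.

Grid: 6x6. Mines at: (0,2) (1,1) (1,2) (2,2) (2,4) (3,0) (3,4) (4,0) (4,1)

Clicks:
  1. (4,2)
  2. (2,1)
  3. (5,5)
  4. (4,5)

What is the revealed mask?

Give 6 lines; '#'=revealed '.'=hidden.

Answer: ......
......
.#....
......
..####
..####

Derivation:
Click 1 (4,2) count=1: revealed 1 new [(4,2)] -> total=1
Click 2 (2,1) count=4: revealed 1 new [(2,1)] -> total=2
Click 3 (5,5) count=0: revealed 7 new [(4,3) (4,4) (4,5) (5,2) (5,3) (5,4) (5,5)] -> total=9
Click 4 (4,5) count=1: revealed 0 new [(none)] -> total=9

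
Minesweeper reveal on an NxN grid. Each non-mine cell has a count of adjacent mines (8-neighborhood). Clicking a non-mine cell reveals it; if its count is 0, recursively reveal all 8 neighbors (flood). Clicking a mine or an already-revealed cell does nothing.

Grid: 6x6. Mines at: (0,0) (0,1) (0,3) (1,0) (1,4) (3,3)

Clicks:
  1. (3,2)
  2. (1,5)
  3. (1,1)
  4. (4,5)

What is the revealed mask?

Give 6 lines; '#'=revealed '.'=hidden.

Answer: ......
.#...#
###.##
###.##
######
######

Derivation:
Click 1 (3,2) count=1: revealed 1 new [(3,2)] -> total=1
Click 2 (1,5) count=1: revealed 1 new [(1,5)] -> total=2
Click 3 (1,1) count=3: revealed 1 new [(1,1)] -> total=3
Click 4 (4,5) count=0: revealed 21 new [(2,0) (2,1) (2,2) (2,4) (2,5) (3,0) (3,1) (3,4) (3,5) (4,0) (4,1) (4,2) (4,3) (4,4) (4,5) (5,0) (5,1) (5,2) (5,3) (5,4) (5,5)] -> total=24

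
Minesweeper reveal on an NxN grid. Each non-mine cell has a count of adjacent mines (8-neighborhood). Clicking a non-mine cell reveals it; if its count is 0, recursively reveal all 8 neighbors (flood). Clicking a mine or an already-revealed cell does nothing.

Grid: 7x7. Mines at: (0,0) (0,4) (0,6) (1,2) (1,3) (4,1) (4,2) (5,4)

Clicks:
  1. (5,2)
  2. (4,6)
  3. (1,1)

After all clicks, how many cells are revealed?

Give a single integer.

Answer: 21

Derivation:
Click 1 (5,2) count=2: revealed 1 new [(5,2)] -> total=1
Click 2 (4,6) count=0: revealed 19 new [(1,4) (1,5) (1,6) (2,3) (2,4) (2,5) (2,6) (3,3) (3,4) (3,5) (3,6) (4,3) (4,4) (4,5) (4,6) (5,5) (5,6) (6,5) (6,6)] -> total=20
Click 3 (1,1) count=2: revealed 1 new [(1,1)] -> total=21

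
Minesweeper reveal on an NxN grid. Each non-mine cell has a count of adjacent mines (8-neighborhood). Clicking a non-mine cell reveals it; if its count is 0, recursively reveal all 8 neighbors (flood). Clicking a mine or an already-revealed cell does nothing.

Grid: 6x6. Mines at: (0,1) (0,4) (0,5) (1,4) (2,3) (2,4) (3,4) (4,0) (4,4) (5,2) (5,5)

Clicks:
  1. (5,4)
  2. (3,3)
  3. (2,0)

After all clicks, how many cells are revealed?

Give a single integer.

Answer: 11

Derivation:
Click 1 (5,4) count=2: revealed 1 new [(5,4)] -> total=1
Click 2 (3,3) count=4: revealed 1 new [(3,3)] -> total=2
Click 3 (2,0) count=0: revealed 9 new [(1,0) (1,1) (1,2) (2,0) (2,1) (2,2) (3,0) (3,1) (3,2)] -> total=11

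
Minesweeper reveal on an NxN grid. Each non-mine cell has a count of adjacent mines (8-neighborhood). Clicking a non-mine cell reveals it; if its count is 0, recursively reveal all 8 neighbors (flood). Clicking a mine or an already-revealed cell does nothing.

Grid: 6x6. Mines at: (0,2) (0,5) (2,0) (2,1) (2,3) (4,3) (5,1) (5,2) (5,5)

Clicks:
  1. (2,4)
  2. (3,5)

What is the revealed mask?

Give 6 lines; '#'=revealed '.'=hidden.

Answer: ......
....##
....##
....##
....##
......

Derivation:
Click 1 (2,4) count=1: revealed 1 new [(2,4)] -> total=1
Click 2 (3,5) count=0: revealed 7 new [(1,4) (1,5) (2,5) (3,4) (3,5) (4,4) (4,5)] -> total=8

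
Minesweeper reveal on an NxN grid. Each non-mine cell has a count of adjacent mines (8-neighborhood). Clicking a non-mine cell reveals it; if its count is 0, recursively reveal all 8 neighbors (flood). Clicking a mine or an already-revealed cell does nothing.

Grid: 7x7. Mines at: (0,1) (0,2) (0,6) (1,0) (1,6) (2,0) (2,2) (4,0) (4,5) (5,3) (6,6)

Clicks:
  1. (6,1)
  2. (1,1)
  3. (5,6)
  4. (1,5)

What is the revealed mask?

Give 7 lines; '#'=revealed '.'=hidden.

Answer: .......
.#...#.
.......
.......
.......
###...#
###....

Derivation:
Click 1 (6,1) count=0: revealed 6 new [(5,0) (5,1) (5,2) (6,0) (6,1) (6,2)] -> total=6
Click 2 (1,1) count=5: revealed 1 new [(1,1)] -> total=7
Click 3 (5,6) count=2: revealed 1 new [(5,6)] -> total=8
Click 4 (1,5) count=2: revealed 1 new [(1,5)] -> total=9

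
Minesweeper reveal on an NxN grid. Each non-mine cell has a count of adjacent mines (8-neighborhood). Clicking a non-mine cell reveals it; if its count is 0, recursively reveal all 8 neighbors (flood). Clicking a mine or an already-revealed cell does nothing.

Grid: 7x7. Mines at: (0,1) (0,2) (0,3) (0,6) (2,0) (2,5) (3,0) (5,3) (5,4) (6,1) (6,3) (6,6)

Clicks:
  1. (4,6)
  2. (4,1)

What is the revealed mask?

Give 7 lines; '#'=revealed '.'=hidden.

Answer: .......
.......
.......
.....##
.#...##
.....##
.......

Derivation:
Click 1 (4,6) count=0: revealed 6 new [(3,5) (3,6) (4,5) (4,6) (5,5) (5,6)] -> total=6
Click 2 (4,1) count=1: revealed 1 new [(4,1)] -> total=7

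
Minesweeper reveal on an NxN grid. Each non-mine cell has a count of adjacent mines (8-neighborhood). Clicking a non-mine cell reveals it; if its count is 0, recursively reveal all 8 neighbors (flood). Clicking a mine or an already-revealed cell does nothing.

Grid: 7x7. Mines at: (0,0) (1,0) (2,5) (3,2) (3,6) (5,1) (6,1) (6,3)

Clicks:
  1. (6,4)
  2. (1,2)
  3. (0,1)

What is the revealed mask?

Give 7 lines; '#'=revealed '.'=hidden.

Click 1 (6,4) count=1: revealed 1 new [(6,4)] -> total=1
Click 2 (1,2) count=0: revealed 16 new [(0,1) (0,2) (0,3) (0,4) (0,5) (0,6) (1,1) (1,2) (1,3) (1,4) (1,5) (1,6) (2,1) (2,2) (2,3) (2,4)] -> total=17
Click 3 (0,1) count=2: revealed 0 new [(none)] -> total=17

Answer: .######
.######
.####..
.......
.......
.......
....#..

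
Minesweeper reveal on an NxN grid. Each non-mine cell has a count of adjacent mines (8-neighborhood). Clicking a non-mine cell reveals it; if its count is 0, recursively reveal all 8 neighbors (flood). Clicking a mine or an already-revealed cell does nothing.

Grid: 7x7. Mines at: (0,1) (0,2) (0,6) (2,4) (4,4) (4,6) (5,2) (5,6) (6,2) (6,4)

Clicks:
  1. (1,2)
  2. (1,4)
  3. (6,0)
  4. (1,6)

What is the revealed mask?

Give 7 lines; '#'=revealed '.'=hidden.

Answer: .......
#####.#
####...
####...
####...
##.....
##.....

Derivation:
Click 1 (1,2) count=2: revealed 1 new [(1,2)] -> total=1
Click 2 (1,4) count=1: revealed 1 new [(1,4)] -> total=2
Click 3 (6,0) count=0: revealed 19 new [(1,0) (1,1) (1,3) (2,0) (2,1) (2,2) (2,3) (3,0) (3,1) (3,2) (3,3) (4,0) (4,1) (4,2) (4,3) (5,0) (5,1) (6,0) (6,1)] -> total=21
Click 4 (1,6) count=1: revealed 1 new [(1,6)] -> total=22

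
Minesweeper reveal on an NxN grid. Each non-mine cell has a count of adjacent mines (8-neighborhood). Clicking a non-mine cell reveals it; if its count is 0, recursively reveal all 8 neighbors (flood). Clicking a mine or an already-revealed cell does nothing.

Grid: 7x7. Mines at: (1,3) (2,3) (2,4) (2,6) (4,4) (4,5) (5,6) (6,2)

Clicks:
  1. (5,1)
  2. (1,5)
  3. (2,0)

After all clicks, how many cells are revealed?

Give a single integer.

Click 1 (5,1) count=1: revealed 1 new [(5,1)] -> total=1
Click 2 (1,5) count=2: revealed 1 new [(1,5)] -> total=2
Click 3 (2,0) count=0: revealed 22 new [(0,0) (0,1) (0,2) (1,0) (1,1) (1,2) (2,0) (2,1) (2,2) (3,0) (3,1) (3,2) (3,3) (4,0) (4,1) (4,2) (4,3) (5,0) (5,2) (5,3) (6,0) (6,1)] -> total=24

Answer: 24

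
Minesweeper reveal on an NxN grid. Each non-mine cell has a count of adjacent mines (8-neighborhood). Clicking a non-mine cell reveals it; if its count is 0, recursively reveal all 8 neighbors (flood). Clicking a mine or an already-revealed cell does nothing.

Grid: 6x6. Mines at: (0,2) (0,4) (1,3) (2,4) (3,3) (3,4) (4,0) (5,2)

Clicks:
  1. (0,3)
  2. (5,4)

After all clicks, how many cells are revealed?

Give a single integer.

Click 1 (0,3) count=3: revealed 1 new [(0,3)] -> total=1
Click 2 (5,4) count=0: revealed 6 new [(4,3) (4,4) (4,5) (5,3) (5,4) (5,5)] -> total=7

Answer: 7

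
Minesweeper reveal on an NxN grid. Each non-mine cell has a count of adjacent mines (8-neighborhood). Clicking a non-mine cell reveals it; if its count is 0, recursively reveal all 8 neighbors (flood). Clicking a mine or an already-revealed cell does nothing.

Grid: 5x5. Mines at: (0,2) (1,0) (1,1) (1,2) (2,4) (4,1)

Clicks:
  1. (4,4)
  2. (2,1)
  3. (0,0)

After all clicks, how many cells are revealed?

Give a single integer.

Click 1 (4,4) count=0: revealed 6 new [(3,2) (3,3) (3,4) (4,2) (4,3) (4,4)] -> total=6
Click 2 (2,1) count=3: revealed 1 new [(2,1)] -> total=7
Click 3 (0,0) count=2: revealed 1 new [(0,0)] -> total=8

Answer: 8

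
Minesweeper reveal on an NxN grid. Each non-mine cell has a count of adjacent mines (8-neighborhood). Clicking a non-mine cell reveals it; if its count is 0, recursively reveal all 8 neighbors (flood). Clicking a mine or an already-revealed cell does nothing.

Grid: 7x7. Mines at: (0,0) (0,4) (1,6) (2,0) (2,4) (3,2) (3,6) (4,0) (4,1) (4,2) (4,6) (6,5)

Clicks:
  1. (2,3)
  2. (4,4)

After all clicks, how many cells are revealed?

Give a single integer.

Click 1 (2,3) count=2: revealed 1 new [(2,3)] -> total=1
Click 2 (4,4) count=0: revealed 9 new [(3,3) (3,4) (3,5) (4,3) (4,4) (4,5) (5,3) (5,4) (5,5)] -> total=10

Answer: 10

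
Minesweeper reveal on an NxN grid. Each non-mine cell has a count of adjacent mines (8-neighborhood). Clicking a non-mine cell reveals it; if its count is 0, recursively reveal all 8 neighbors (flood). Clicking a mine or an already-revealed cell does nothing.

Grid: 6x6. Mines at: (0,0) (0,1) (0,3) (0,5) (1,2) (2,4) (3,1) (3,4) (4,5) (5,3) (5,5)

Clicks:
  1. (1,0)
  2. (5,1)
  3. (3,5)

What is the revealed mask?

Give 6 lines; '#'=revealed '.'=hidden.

Answer: ......
#.....
......
.....#
###...
###...

Derivation:
Click 1 (1,0) count=2: revealed 1 new [(1,0)] -> total=1
Click 2 (5,1) count=0: revealed 6 new [(4,0) (4,1) (4,2) (5,0) (5,1) (5,2)] -> total=7
Click 3 (3,5) count=3: revealed 1 new [(3,5)] -> total=8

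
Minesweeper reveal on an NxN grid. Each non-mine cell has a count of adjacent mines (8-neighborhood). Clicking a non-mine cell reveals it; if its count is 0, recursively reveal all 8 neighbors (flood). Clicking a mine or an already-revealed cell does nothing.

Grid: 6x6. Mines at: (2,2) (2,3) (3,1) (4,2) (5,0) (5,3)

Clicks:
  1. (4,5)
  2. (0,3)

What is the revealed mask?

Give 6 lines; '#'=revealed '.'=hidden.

Click 1 (4,5) count=0: revealed 22 new [(0,0) (0,1) (0,2) (0,3) (0,4) (0,5) (1,0) (1,1) (1,2) (1,3) (1,4) (1,5) (2,0) (2,1) (2,4) (2,5) (3,4) (3,5) (4,4) (4,5) (5,4) (5,5)] -> total=22
Click 2 (0,3) count=0: revealed 0 new [(none)] -> total=22

Answer: ######
######
##..##
....##
....##
....##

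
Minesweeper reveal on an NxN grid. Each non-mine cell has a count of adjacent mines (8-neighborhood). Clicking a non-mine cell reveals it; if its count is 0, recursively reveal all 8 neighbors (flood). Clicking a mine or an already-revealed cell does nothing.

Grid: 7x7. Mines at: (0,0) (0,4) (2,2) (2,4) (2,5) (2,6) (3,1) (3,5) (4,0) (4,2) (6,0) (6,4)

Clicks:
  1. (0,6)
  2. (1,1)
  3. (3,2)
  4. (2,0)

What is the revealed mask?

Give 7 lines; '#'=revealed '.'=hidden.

Click 1 (0,6) count=0: revealed 4 new [(0,5) (0,6) (1,5) (1,6)] -> total=4
Click 2 (1,1) count=2: revealed 1 new [(1,1)] -> total=5
Click 3 (3,2) count=3: revealed 1 new [(3,2)] -> total=6
Click 4 (2,0) count=1: revealed 1 new [(2,0)] -> total=7

Answer: .....##
.#...##
#......
..#....
.......
.......
.......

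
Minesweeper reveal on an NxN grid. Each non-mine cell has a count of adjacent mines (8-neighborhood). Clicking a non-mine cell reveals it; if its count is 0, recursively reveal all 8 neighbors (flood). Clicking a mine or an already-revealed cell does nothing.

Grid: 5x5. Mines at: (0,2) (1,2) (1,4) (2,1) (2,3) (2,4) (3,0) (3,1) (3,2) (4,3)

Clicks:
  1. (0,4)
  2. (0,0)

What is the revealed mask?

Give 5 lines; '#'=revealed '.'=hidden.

Answer: ##..#
##...
.....
.....
.....

Derivation:
Click 1 (0,4) count=1: revealed 1 new [(0,4)] -> total=1
Click 2 (0,0) count=0: revealed 4 new [(0,0) (0,1) (1,0) (1,1)] -> total=5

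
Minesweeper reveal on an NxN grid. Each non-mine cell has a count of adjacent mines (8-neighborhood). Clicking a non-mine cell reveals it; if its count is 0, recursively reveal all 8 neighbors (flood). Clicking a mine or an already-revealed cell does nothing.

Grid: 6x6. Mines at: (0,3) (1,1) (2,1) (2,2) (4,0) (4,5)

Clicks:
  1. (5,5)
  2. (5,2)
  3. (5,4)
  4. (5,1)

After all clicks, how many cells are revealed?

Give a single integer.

Answer: 13

Derivation:
Click 1 (5,5) count=1: revealed 1 new [(5,5)] -> total=1
Click 2 (5,2) count=0: revealed 12 new [(3,1) (3,2) (3,3) (3,4) (4,1) (4,2) (4,3) (4,4) (5,1) (5,2) (5,3) (5,4)] -> total=13
Click 3 (5,4) count=1: revealed 0 new [(none)] -> total=13
Click 4 (5,1) count=1: revealed 0 new [(none)] -> total=13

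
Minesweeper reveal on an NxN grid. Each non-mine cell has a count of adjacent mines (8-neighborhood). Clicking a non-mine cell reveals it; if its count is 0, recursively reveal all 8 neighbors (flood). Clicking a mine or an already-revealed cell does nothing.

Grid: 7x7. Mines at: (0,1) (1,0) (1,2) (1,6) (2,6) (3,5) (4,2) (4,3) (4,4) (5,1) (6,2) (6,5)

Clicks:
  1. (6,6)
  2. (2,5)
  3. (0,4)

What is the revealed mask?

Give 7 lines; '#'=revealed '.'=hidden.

Answer: ...###.
...###.
...###.
.......
.......
.......
......#

Derivation:
Click 1 (6,6) count=1: revealed 1 new [(6,6)] -> total=1
Click 2 (2,5) count=3: revealed 1 new [(2,5)] -> total=2
Click 3 (0,4) count=0: revealed 8 new [(0,3) (0,4) (0,5) (1,3) (1,4) (1,5) (2,3) (2,4)] -> total=10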